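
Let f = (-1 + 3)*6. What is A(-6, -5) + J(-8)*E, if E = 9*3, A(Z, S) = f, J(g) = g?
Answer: -204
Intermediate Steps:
f = 12 (f = 2*6 = 12)
A(Z, S) = 12
E = 27
A(-6, -5) + J(-8)*E = 12 - 8*27 = 12 - 216 = -204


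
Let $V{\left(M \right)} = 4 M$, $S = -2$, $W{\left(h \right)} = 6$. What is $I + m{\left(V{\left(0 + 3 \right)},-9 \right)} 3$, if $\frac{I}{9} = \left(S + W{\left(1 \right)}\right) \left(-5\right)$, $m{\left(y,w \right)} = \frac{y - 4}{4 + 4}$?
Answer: $-177$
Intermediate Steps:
$m{\left(y,w \right)} = - \frac{1}{2} + \frac{y}{8}$ ($m{\left(y,w \right)} = \frac{-4 + y}{8} = \left(-4 + y\right) \frac{1}{8} = - \frac{1}{2} + \frac{y}{8}$)
$I = -180$ ($I = 9 \left(-2 + 6\right) \left(-5\right) = 9 \cdot 4 \left(-5\right) = 9 \left(-20\right) = -180$)
$I + m{\left(V{\left(0 + 3 \right)},-9 \right)} 3 = -180 + \left(- \frac{1}{2} + \frac{4 \left(0 + 3\right)}{8}\right) 3 = -180 + \left(- \frac{1}{2} + \frac{4 \cdot 3}{8}\right) 3 = -180 + \left(- \frac{1}{2} + \frac{1}{8} \cdot 12\right) 3 = -180 + \left(- \frac{1}{2} + \frac{3}{2}\right) 3 = -180 + 1 \cdot 3 = -180 + 3 = -177$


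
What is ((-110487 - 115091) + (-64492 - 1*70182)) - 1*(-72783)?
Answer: -287469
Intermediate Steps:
((-110487 - 115091) + (-64492 - 1*70182)) - 1*(-72783) = (-225578 + (-64492 - 70182)) + 72783 = (-225578 - 134674) + 72783 = -360252 + 72783 = -287469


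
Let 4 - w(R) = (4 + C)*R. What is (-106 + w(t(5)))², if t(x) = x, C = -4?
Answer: 10404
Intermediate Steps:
w(R) = 4 (w(R) = 4 - (4 - 4)*R = 4 - 0*R = 4 - 1*0 = 4 + 0 = 4)
(-106 + w(t(5)))² = (-106 + 4)² = (-102)² = 10404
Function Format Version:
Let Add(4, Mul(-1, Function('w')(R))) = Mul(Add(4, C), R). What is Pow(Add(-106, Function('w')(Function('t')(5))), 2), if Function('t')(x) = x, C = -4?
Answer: 10404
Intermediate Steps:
Function('w')(R) = 4 (Function('w')(R) = Add(4, Mul(-1, Mul(Add(4, -4), R))) = Add(4, Mul(-1, Mul(0, R))) = Add(4, Mul(-1, 0)) = Add(4, 0) = 4)
Pow(Add(-106, Function('w')(Function('t')(5))), 2) = Pow(Add(-106, 4), 2) = Pow(-102, 2) = 10404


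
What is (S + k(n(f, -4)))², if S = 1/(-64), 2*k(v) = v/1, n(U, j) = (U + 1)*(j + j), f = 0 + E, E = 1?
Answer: 263169/4096 ≈ 64.250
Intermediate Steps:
f = 1 (f = 0 + 1 = 1)
n(U, j) = 2*j*(1 + U) (n(U, j) = (1 + U)*(2*j) = 2*j*(1 + U))
k(v) = v/2 (k(v) = (v/1)/2 = (v*1)/2 = v/2)
S = -1/64 ≈ -0.015625
(S + k(n(f, -4)))² = (-1/64 + (2*(-4)*(1 + 1))/2)² = (-1/64 + (2*(-4)*2)/2)² = (-1/64 + (½)*(-16))² = (-1/64 - 8)² = (-513/64)² = 263169/4096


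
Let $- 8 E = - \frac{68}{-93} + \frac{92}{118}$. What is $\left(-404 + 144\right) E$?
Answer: $\frac{269425}{5487} \approx 49.102$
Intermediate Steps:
$E = - \frac{4145}{21948}$ ($E = - \frac{- \frac{68}{-93} + \frac{92}{118}}{8} = - \frac{\left(-68\right) \left(- \frac{1}{93}\right) + 92 \cdot \frac{1}{118}}{8} = - \frac{\frac{68}{93} + \frac{46}{59}}{8} = \left(- \frac{1}{8}\right) \frac{8290}{5487} = - \frac{4145}{21948} \approx -0.18886$)
$\left(-404 + 144\right) E = \left(-404 + 144\right) \left(- \frac{4145}{21948}\right) = \left(-260\right) \left(- \frac{4145}{21948}\right) = \frac{269425}{5487}$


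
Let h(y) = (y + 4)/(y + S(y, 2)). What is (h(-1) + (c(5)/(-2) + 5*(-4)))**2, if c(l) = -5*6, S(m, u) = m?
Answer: 169/4 ≈ 42.250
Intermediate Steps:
h(y) = (4 + y)/(2*y) (h(y) = (y + 4)/(y + y) = (4 + y)/((2*y)) = (4 + y)*(1/(2*y)) = (4 + y)/(2*y))
c(l) = -30
(h(-1) + (c(5)/(-2) + 5*(-4)))**2 = ((1/2)*(4 - 1)/(-1) + (-30/(-2) + 5*(-4)))**2 = ((1/2)*(-1)*3 + (-30*(-1/2) - 20))**2 = (-3/2 + (15 - 20))**2 = (-3/2 - 5)**2 = (-13/2)**2 = 169/4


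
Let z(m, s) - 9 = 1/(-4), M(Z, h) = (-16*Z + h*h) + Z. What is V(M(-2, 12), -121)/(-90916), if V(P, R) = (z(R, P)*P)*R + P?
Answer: 368097/181832 ≈ 2.0244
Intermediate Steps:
M(Z, h) = h² - 15*Z (M(Z, h) = (-16*Z + h²) + Z = (h² - 16*Z) + Z = h² - 15*Z)
z(m, s) = 35/4 (z(m, s) = 9 + 1/(-4) = 9 - ¼ = 35/4)
V(P, R) = P + 35*P*R/4 (V(P, R) = (35*P/4)*R + P = 35*P*R/4 + P = P + 35*P*R/4)
V(M(-2, 12), -121)/(-90916) = ((12² - 15*(-2))*(4 + 35*(-121))/4)/(-90916) = ((144 + 30)*(4 - 4235)/4)*(-1/90916) = ((¼)*174*(-4231))*(-1/90916) = -368097/2*(-1/90916) = 368097/181832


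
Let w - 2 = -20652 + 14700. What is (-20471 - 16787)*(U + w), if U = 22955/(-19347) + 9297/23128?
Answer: 49603860421608649/223728708 ≈ 2.2171e+8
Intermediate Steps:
U = -351034181/447457416 (U = 22955*(-1/19347) + 9297*(1/23128) = -22955/19347 + 9297/23128 = -351034181/447457416 ≈ -0.78451)
w = -5950 (w = 2 + (-20652 + 14700) = 2 - 5952 = -5950)
(-20471 - 16787)*(U + w) = (-20471 - 16787)*(-351034181/447457416 - 5950) = -37258*(-2662722659381/447457416) = 49603860421608649/223728708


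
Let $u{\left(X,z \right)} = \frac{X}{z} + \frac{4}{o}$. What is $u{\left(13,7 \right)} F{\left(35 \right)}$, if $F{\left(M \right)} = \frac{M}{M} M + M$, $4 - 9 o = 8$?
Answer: $-500$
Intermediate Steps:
$o = - \frac{4}{9}$ ($o = \frac{4}{9} - \frac{8}{9} = - \frac{4}{9} \approx -0.44444$)
$u{\left(X,z \right)} = -9 + \frac{X}{z}$ ($u{\left(X,z \right)} = \frac{X}{z} + \frac{4}{- \frac{4}{9}} = \frac{X}{z} + 4 \left(- \frac{9}{4}\right) = \frac{X}{z} - 9 = -9 + \frac{X}{z}$)
$F{\left(M \right)} = 2 M$ ($F{\left(M \right)} = 1 M + M = M + M = 2 M$)
$u{\left(13,7 \right)} F{\left(35 \right)} = \left(-9 + \frac{13}{7}\right) 2 \cdot 35 = \left(-9 + 13 \cdot \frac{1}{7}\right) 70 = \left(-9 + \frac{13}{7}\right) 70 = \left(- \frac{50}{7}\right) 70 = -500$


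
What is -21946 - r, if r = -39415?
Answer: 17469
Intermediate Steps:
-21946 - r = -21946 - 1*(-39415) = -21946 + 39415 = 17469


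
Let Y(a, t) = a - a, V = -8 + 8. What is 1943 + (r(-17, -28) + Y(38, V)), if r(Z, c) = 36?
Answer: 1979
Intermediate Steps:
V = 0
Y(a, t) = 0
1943 + (r(-17, -28) + Y(38, V)) = 1943 + (36 + 0) = 1943 + 36 = 1979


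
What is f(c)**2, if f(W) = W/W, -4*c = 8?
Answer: 1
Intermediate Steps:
c = -2 (c = -1/4*8 = -2)
f(W) = 1
f(c)**2 = 1**2 = 1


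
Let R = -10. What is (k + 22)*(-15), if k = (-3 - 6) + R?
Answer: -45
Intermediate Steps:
k = -19 (k = (-3 - 6) - 10 = -9 - 10 = -19)
(k + 22)*(-15) = (-19 + 22)*(-15) = 3*(-15) = -45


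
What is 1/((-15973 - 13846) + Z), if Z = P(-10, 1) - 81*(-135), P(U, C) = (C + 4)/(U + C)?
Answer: -9/169961 ≈ -5.2953e-5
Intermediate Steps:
P(U, C) = (4 + C)/(C + U)
Z = 98410/9 (Z = (4 + 1)/(1 - 10) - 81*(-135) = 5/(-9) + 10935 = -⅑*5 + 10935 = -5/9 + 10935 = 98410/9 ≈ 10934.)
1/((-15973 - 13846) + Z) = 1/((-15973 - 13846) + 98410/9) = 1/(-29819 + 98410/9) = 1/(-169961/9) = -9/169961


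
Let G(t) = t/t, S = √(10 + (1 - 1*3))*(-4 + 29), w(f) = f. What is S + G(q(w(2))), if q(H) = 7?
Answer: 1 + 50*√2 ≈ 71.711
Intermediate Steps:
S = 50*√2 (S = √(10 + (1 - 3))*25 = √(10 - 2)*25 = √8*25 = (2*√2)*25 = 50*√2 ≈ 70.711)
G(t) = 1
S + G(q(w(2))) = 50*√2 + 1 = 1 + 50*√2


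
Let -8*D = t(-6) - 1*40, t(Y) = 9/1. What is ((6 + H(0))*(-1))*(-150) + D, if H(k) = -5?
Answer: 1231/8 ≈ 153.88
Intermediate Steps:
t(Y) = 9 (t(Y) = 9*1 = 9)
D = 31/8 (D = -(9 - 1*40)/8 = -(9 - 40)/8 = -1/8*(-31) = 31/8 ≈ 3.8750)
((6 + H(0))*(-1))*(-150) + D = ((6 - 5)*(-1))*(-150) + 31/8 = (1*(-1))*(-150) + 31/8 = -1*(-150) + 31/8 = 150 + 31/8 = 1231/8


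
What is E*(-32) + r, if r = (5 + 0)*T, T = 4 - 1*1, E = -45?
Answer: 1455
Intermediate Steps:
T = 3 (T = 4 - 1 = 3)
r = 15 (r = (5 + 0)*3 = 5*3 = 15)
E*(-32) + r = -45*(-32) + 15 = 1440 + 15 = 1455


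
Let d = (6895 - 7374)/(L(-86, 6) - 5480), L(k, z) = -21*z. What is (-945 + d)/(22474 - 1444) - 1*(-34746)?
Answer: 4096345881089/117894180 ≈ 34746.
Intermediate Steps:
d = 479/5606 (d = (6895 - 7374)/(-21*6 - 5480) = -479/(-126 - 5480) = -479/(-5606) = -479*(-1/5606) = 479/5606 ≈ 0.085444)
(-945 + d)/(22474 - 1444) - 1*(-34746) = (-945 + 479/5606)/(22474 - 1444) - 1*(-34746) = -5297191/5606/21030 + 34746 = -5297191/5606*1/21030 + 34746 = -5297191/117894180 + 34746 = 4096345881089/117894180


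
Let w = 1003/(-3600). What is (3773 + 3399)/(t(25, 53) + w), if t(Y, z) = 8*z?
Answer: 25819200/1525397 ≈ 16.926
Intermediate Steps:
w = -1003/3600 (w = 1003*(-1/3600) = -1003/3600 ≈ -0.27861)
(3773 + 3399)/(t(25, 53) + w) = (3773 + 3399)/(8*53 - 1003/3600) = 7172/(424 - 1003/3600) = 7172/(1525397/3600) = 7172*(3600/1525397) = 25819200/1525397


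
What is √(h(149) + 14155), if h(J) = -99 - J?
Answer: √13907 ≈ 117.93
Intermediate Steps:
√(h(149) + 14155) = √((-99 - 1*149) + 14155) = √((-99 - 149) + 14155) = √(-248 + 14155) = √13907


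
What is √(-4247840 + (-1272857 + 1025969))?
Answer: 2*I*√1123682 ≈ 2120.1*I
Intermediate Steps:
√(-4247840 + (-1272857 + 1025969)) = √(-4247840 - 246888) = √(-4494728) = 2*I*√1123682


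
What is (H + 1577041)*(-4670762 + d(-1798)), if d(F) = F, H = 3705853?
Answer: -24684639188640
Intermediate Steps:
(H + 1577041)*(-4670762 + d(-1798)) = (3705853 + 1577041)*(-4670762 - 1798) = 5282894*(-4672560) = -24684639188640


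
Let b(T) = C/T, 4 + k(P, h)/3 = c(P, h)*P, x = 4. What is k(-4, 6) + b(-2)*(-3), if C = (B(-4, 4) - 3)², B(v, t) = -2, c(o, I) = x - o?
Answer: -141/2 ≈ -70.500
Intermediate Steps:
c(o, I) = 4 - o
C = 25 (C = (-2 - 3)² = (-5)² = 25)
k(P, h) = -12 + 3*P*(4 - P) (k(P, h) = -12 + 3*((4 - P)*P) = -12 + 3*(P*(4 - P)) = -12 + 3*P*(4 - P))
b(T) = 25/T
k(-4, 6) + b(-2)*(-3) = (-12 - 3*(-4)*(-4 - 4)) + (25/(-2))*(-3) = (-12 - 3*(-4)*(-8)) + (25*(-½))*(-3) = (-12 - 96) - 25/2*(-3) = -108 + 75/2 = -141/2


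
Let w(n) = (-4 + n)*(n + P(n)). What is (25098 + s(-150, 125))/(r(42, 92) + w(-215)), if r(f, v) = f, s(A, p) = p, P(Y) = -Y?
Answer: 25223/42 ≈ 600.55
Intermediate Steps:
w(n) = 0 (w(n) = (-4 + n)*(n - n) = (-4 + n)*0 = 0)
(25098 + s(-150, 125))/(r(42, 92) + w(-215)) = (25098 + 125)/(42 + 0) = 25223/42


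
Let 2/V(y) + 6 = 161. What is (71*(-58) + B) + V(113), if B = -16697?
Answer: -3226323/155 ≈ -20815.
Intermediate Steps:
V(y) = 2/155 (V(y) = 2/(-6 + 161) = 2/155)
(71*(-58) + B) + V(113) = (71*(-58) - 16697) + 2/155 = (-4118 - 16697) + 2/155 = -20815 + 2/155 = -3226323/155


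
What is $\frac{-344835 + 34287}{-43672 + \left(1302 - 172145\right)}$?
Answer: $\frac{14788}{10215} \approx 1.4477$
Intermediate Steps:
$\frac{-344835 + 34287}{-43672 + \left(1302 - 172145\right)} = - \frac{310548}{-43672 - 170843} = - \frac{310548}{-214515} = \left(-310548\right) \left(- \frac{1}{214515}\right) = \frac{14788}{10215}$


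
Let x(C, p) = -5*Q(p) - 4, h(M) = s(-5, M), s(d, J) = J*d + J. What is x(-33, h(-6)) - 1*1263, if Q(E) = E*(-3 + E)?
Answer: -3787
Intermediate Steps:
s(d, J) = J + J*d
h(M) = -4*M (h(M) = M*(1 - 5) = M*(-4) = -4*M)
x(C, p) = -4 - 5*p*(-3 + p) (x(C, p) = -5*p*(-3 + p) - 4 = -4 - 5*p*(-3 + p))
x(-33, h(-6)) - 1*1263 = (-4 - 5*(-4*(-6))*(-3 - 4*(-6))) - 1*1263 = (-4 - 5*24*(-3 + 24)) - 1263 = (-4 - 5*24*21) - 1263 = (-4 - 2520) - 1263 = -2524 - 1263 = -3787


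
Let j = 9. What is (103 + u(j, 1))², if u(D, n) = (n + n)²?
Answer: 11449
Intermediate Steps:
u(D, n) = 4*n² (u(D, n) = (2*n)² = 4*n²)
(103 + u(j, 1))² = (103 + 4*1²)² = (103 + 4*1)² = (103 + 4)² = 107² = 11449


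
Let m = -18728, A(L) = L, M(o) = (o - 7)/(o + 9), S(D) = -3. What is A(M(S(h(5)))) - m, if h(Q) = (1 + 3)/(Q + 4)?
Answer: 56179/3 ≈ 18726.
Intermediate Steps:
h(Q) = 4/(4 + Q)
M(o) = (-7 + o)/(9 + o)
A(M(S(h(5)))) - m = (-7 - 3)/(9 - 3) - 1*(-18728) = -10/6 + 18728 = (⅙)*(-10) + 18728 = -5/3 + 18728 = 56179/3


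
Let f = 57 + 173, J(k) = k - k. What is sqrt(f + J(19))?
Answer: sqrt(230) ≈ 15.166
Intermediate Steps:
J(k) = 0
f = 230
sqrt(f + J(19)) = sqrt(230 + 0) = sqrt(230)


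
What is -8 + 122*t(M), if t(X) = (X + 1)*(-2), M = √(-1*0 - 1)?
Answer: -252 - 244*I ≈ -252.0 - 244.0*I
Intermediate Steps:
M = I (M = √(0 - 1) = √(-1) = I ≈ 1.0*I)
t(X) = -2 - 2*X (t(X) = (1 + X)*(-2) = -2 - 2*X)
-8 + 122*t(M) = -8 + 122*(-2 - 2*I) = -8 + (-244 - 244*I) = -252 - 244*I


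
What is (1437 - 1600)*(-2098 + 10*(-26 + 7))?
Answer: 372944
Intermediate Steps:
(1437 - 1600)*(-2098 + 10*(-26 + 7)) = -163*(-2098 + 10*(-19)) = -163*(-2098 - 190) = -163*(-2288) = 372944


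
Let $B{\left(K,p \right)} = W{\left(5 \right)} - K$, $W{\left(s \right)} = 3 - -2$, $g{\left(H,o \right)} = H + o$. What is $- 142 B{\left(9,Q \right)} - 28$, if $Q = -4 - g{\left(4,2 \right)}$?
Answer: $540$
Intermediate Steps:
$W{\left(s \right)} = 5$ ($W{\left(s \right)} = 3 + 2 = 5$)
$Q = -10$ ($Q = -4 - \left(4 + 2\right) = -4 - 6 = -10$)
$B{\left(K,p \right)} = 5 - K$
$- 142 B{\left(9,Q \right)} - 28 = - 142 \left(5 - 9\right) - 28 = \left(-142\right) \left(-4\right) - 28 = 568 - 28 = 540$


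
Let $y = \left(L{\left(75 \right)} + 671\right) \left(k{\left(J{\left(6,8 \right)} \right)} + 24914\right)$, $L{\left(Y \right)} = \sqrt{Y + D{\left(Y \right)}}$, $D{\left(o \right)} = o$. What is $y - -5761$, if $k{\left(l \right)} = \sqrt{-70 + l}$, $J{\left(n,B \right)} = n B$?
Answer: $16723055 + 124570 \sqrt{6} + 10 i \sqrt{33} + 671 i \sqrt{22} \approx 1.7028 \cdot 10^{7} + 3204.7 i$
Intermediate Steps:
$J{\left(n,B \right)} = B n$
$L{\left(Y \right)} = \sqrt{2} \sqrt{Y}$ ($L{\left(Y \right)} = \sqrt{Y + Y} = \sqrt{2 Y} = \sqrt{2} \sqrt{Y}$)
$y = \left(671 + 5 \sqrt{6}\right) \left(24914 + i \sqrt{22}\right)$ ($y = \left(\sqrt{2} \sqrt{75} + 671\right) \left(\sqrt{-70 + 8 \cdot 6} + 24914\right) = \left(\sqrt{2} \cdot 5 \sqrt{3} + 671\right) \left(\sqrt{-70 + 48} + 24914\right) = \left(5 \sqrt{6} + 671\right) \left(\sqrt{-22} + 24914\right) = \left(671 + 5 \sqrt{6}\right) \left(i \sqrt{22} + 24914\right) = \left(671 + 5 \sqrt{6}\right) \left(24914 + i \sqrt{22}\right) \approx 1.7022 \cdot 10^{7} + 3204.7 i$)
$y - -5761 = \left(16717294 + 124570 \sqrt{6} + 10 i \sqrt{33} + 671 i \sqrt{22}\right) - -5761 = \left(16717294 + 124570 \sqrt{6} + 10 i \sqrt{33} + 671 i \sqrt{22}\right) + 5761 = 16723055 + 124570 \sqrt{6} + 10 i \sqrt{33} + 671 i \sqrt{22}$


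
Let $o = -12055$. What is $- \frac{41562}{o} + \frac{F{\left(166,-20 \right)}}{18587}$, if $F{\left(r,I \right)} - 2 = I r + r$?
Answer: $\frac{734515534}{224066285} \approx 3.2781$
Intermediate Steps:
$F{\left(r,I \right)} = 2 + r + I r$ ($F{\left(r,I \right)} = 2 + \left(I r + r\right) = 2 + \left(r + I r\right) = 2 + r + I r$)
$- \frac{41562}{o} + \frac{F{\left(166,-20 \right)}}{18587} = - \frac{41562}{-12055} + \frac{2 + 166 - 3320}{18587} = \left(-41562\right) \left(- \frac{1}{12055}\right) + \left(2 + 166 - 3320\right) \frac{1}{18587} = \frac{41562}{12055} - \frac{3152}{18587} = \frac{734515534}{224066285}$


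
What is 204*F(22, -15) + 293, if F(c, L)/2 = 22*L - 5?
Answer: -136387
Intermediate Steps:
F(c, L) = -10 + 44*L (F(c, L) = 2*(22*L - 5) = 2*(-5 + 22*L) = -10 + 44*L)
204*F(22, -15) + 293 = 204*(-10 + 44*(-15)) + 293 = 204*(-10 - 660) + 293 = 204*(-670) + 293 = -136680 + 293 = -136387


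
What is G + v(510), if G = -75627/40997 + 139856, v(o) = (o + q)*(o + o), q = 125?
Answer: 32287357705/40997 ≈ 7.8755e+5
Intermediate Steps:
v(o) = 2*o*(125 + o) (v(o) = (o + 125)*(o + o) = (125 + o)*(2*o) = 2*o*(125 + o))
G = 5733600805/40997 (G = -75627*1/40997 + 139856 = -75627/40997 + 139856 = 5733600805/40997 ≈ 1.3985e+5)
G + v(510) = 5733600805/40997 + 2*510*(125 + 510) = 5733600805/40997 + 2*510*635 = 5733600805/40997 + 647700 = 32287357705/40997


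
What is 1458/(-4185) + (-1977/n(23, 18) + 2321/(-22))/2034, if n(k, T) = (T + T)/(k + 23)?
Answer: -1553233/945810 ≈ -1.6422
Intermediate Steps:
n(k, T) = 2*T/(23 + k) (n(k, T) = (2*T)/(23 + k) = 2*T/(23 + k))
1458/(-4185) + (-1977/n(23, 18) + 2321/(-22))/2034 = 1458/(-4185) + (-1977/(2*18/(23 + 23)) + 2321/(-22))/2034 = 1458*(-1/4185) + (-1977/(2*18/46) + 2321*(-1/22))*(1/2034) = -54/155 + (-1977/(2*18*(1/46)) - 211/2)*(1/2034) = -54/155 + (-1977/18/23 - 211/2)*(1/2034) = -54/155 + (-1977*23/18 - 211/2)*(1/2034) = -54/155 + (-15157/6 - 211/2)*(1/2034) = -54/155 - 7895/3*1/2034 = -54/155 - 7895/6102 = -1553233/945810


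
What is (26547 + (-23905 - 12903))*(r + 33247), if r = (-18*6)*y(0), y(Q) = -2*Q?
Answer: -341147467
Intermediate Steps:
r = 0 (r = (-18*6)*(-2*0) = -108*0 = 0)
(26547 + (-23905 - 12903))*(r + 33247) = (26547 + (-23905 - 12903))*(0 + 33247) = (26547 - 36808)*33247 = -10261*33247 = -341147467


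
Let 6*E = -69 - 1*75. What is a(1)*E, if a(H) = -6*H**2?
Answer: 144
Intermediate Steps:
E = -24 (E = (-69 - 1*75)/6 = (-69 - 75)/6 = (1/6)*(-144) = -24)
a(1)*E = -6*1**2*(-24) = -6*1*(-24) = -6*(-24) = 144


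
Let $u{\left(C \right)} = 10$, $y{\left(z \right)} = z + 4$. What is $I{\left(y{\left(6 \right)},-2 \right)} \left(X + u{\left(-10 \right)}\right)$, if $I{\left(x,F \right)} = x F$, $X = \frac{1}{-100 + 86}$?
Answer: $- \frac{1390}{7} \approx -198.57$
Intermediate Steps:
$y{\left(z \right)} = 4 + z$
$X = - \frac{1}{14}$ ($X = \frac{1}{-14} = - \frac{1}{14} \approx -0.071429$)
$I{\left(x,F \right)} = F x$
$I{\left(y{\left(6 \right)},-2 \right)} \left(X + u{\left(-10 \right)}\right) = - 2 \left(4 + 6\right) \left(- \frac{1}{14} + 10\right) = \left(-2\right) 10 \cdot \frac{139}{14} = \left(-20\right) \frac{139}{14} = - \frac{1390}{7}$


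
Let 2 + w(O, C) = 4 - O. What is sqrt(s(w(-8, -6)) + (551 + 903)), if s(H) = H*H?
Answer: sqrt(1554) ≈ 39.421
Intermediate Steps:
w(O, C) = 2 - O (w(O, C) = -2 + (4 - O) = 2 - O)
s(H) = H**2
sqrt(s(w(-8, -6)) + (551 + 903)) = sqrt((2 - 1*(-8))**2 + (551 + 903)) = sqrt((2 + 8)**2 + 1454) = sqrt(10**2 + 1454) = sqrt(100 + 1454) = sqrt(1554)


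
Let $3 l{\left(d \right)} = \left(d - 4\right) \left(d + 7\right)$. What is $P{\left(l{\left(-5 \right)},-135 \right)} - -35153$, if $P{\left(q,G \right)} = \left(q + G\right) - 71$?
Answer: $34941$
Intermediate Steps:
$l{\left(d \right)} = \frac{\left(-4 + d\right) \left(7 + d\right)}{3}$ ($l{\left(d \right)} = \frac{\left(d - 4\right) \left(d + 7\right)}{3} = \frac{\left(-4 + d\right) \left(7 + d\right)}{3}$)
$P{\left(q,G \right)} = -71 + G + q$ ($P{\left(q,G \right)} = \left(G + q\right) - 71 = -71 + G + q$)
$P{\left(l{\left(-5 \right)},-135 \right)} - -35153 = \left(-71 - 135 - \left(\frac{43}{3} - \frac{25}{3}\right)\right) - -35153 = \left(-71 - 135 - 6\right) + 35153 = -212 + 35153 = 34941$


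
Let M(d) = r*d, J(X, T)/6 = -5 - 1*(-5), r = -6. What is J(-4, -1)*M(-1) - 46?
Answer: -46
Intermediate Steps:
J(X, T) = 0 (J(X, T) = 6*(-5 - 1*(-5)) = 6*(-5 + 5) = 6*0 = 0)
M(d) = -6*d
J(-4, -1)*M(-1) - 46 = 0*(-6*(-1)) - 46 = 0*6 - 46 = 0 - 46 = -46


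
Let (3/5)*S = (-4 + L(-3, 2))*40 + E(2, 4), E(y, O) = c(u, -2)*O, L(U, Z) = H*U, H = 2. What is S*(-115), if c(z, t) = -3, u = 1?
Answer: 236900/3 ≈ 78967.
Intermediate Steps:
L(U, Z) = 2*U
E(y, O) = -3*O
S = -2060/3 (S = 5*((-4 + 2*(-3))*40 - 3*4)/3 = 5*((-4 - 6)*40 - 12)/3 = 5*(-10*40 - 12)/3 = 5*(-400 - 12)/3 = (5/3)*(-412) = -2060/3 ≈ -686.67)
S*(-115) = -2060/3*(-115) = 236900/3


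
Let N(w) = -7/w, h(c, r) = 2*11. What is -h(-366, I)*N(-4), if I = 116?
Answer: -77/2 ≈ -38.500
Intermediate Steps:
h(c, r) = 22
-h(-366, I)*N(-4) = -22*(-7/(-4)) = -22*(-7*(-¼)) = -22*7/4 = -1*77/2 = -77/2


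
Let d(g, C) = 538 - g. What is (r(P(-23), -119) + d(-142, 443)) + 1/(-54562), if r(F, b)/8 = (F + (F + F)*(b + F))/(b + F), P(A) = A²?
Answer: 102393013227/11185210 ≈ 9154.3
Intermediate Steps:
r(F, b) = 8*(F + 2*F*(F + b))/(F + b) (r(F, b) = 8*((F + (F + F)*(b + F))/(b + F)) = 8*((F + (2*F)*(F + b))/(F + b)) = 8*((F + 2*F*(F + b))/(F + b)) = 8*(F + 2*F*(F + b))/(F + b))
(r(P(-23), -119) + d(-142, 443)) + 1/(-54562) = (8*(-23)²*(1 + 2*(-23)² + 2*(-119))/((-23)² - 119) + (538 - 1*(-142))) + 1/(-54562) = (8*529*(1 + 2*529 - 238)/(529 - 119) + (538 + 142)) - 1/54562 = (8*529*(1 + 1058 - 238)/410 + 680) - 1/54562 = (8*529*(1/410)*821 + 680) - 1/54562 = (1737236/205 + 680) - 1/54562 = 1876636/205 - 1/54562 = 102393013227/11185210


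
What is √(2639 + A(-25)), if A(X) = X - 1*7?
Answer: √2607 ≈ 51.059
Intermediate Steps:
A(X) = -7 + X (A(X) = X - 7 = -7 + X)
√(2639 + A(-25)) = √(2639 + (-7 - 25)) = √(2639 - 32) = √2607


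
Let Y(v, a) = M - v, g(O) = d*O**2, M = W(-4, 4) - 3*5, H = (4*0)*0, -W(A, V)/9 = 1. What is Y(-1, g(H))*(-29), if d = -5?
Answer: 667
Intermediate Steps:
W(A, V) = -9 (W(A, V) = -9*1 = -9)
H = 0 (H = 0*0 = 0)
M = -24 (M = -9 - 3*5 = -9 - 15 = -24)
g(O) = -5*O**2
Y(v, a) = -24 - v
Y(-1, g(H))*(-29) = (-24 - 1*(-1))*(-29) = (-24 + 1)*(-29) = -23*(-29) = 667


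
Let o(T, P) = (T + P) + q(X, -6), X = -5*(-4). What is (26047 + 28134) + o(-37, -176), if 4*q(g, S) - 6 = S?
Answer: 53968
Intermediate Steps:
X = 20
q(g, S) = 3/2 + S/4
o(T, P) = P + T (o(T, P) = (T + P) + (3/2 + (¼)*(-6)) = (P + T) + (3/2 - 3/2) = (P + T) + 0 = P + T)
(26047 + 28134) + o(-37, -176) = (26047 + 28134) + (-176 - 37) = 54181 - 213 = 53968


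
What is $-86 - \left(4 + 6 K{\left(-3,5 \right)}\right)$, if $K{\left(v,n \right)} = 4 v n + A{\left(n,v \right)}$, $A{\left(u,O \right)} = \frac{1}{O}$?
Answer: $272$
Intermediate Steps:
$K{\left(v,n \right)} = \frac{1}{v} + 4 n v$ ($K{\left(v,n \right)} = 4 v n + \frac{1}{v} = 4 n v + \frac{1}{v} = \frac{1}{v} + 4 n v$)
$-86 - \left(4 + 6 K{\left(-3,5 \right)}\right) = -86 - \left(4 + 6 \left(\frac{1}{-3} + 4 \cdot 5 \left(-3\right)\right)\right) = -86 - \left(4 + 6 \left(- \frac{1}{3} - 60\right)\right) = -86 - -358 = -86 + \left(-4 + 362\right) = -86 + 358 = 272$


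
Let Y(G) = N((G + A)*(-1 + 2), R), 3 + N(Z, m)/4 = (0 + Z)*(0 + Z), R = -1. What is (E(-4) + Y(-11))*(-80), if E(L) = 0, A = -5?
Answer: -80960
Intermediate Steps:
N(Z, m) = -12 + 4*Z**2 (N(Z, m) = -12 + 4*((0 + Z)*(0 + Z)) = -12 + 4*(Z*Z) = -12 + 4*Z**2)
Y(G) = -12 + 4*(-5 + G)**2 (Y(G) = -12 + 4*((G - 5)*(-1 + 2))**2 = -12 + 4*((-5 + G)*1)**2 = -12 + 4*(-5 + G)**2)
(E(-4) + Y(-11))*(-80) = (0 + (-12 + 4*(-5 - 11)**2))*(-80) = (0 + (-12 + 4*(-16)**2))*(-80) = (0 + (-12 + 4*256))*(-80) = (0 + (-12 + 1024))*(-80) = (0 + 1012)*(-80) = 1012*(-80) = -80960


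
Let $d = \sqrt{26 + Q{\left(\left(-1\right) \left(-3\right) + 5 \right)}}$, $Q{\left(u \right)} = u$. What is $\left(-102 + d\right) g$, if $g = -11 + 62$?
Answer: $-5202 + 51 \sqrt{34} \approx -4904.6$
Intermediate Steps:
$g = 51$
$d = \sqrt{34}$ ($d = \sqrt{26 + \left(\left(-1\right) \left(-3\right) + 5\right)} = \sqrt{26 + \left(3 + 5\right)} = \sqrt{26 + 8} = \sqrt{34} \approx 5.8309$)
$\left(-102 + d\right) g = \left(-102 + \sqrt{34}\right) 51 = -5202 + 51 \sqrt{34}$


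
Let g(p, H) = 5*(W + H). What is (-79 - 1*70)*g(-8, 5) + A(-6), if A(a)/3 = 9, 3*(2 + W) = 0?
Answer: -2208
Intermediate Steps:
W = -2 (W = -2 + (⅓)*0 = -2 + 0 = -2)
A(a) = 27 (A(a) = 3*9 = 27)
g(p, H) = -10 + 5*H (g(p, H) = 5*(-2 + H) = -10 + 5*H)
(-79 - 1*70)*g(-8, 5) + A(-6) = (-79 - 1*70)*(-10 + 5*5) + 27 = (-79 - 70)*(-10 + 25) + 27 = -149*15 + 27 = -2235 + 27 = -2208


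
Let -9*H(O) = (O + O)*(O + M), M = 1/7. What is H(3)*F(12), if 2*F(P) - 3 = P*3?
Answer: -286/7 ≈ -40.857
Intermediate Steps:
F(P) = 3/2 + 3*P/2 (F(P) = 3/2 + (P*3)/2 = 3/2 + (3*P)/2 = 3/2 + 3*P/2)
M = ⅐ ≈ 0.14286
H(O) = -2*O*(⅐ + O)/9 (H(O) = -(O + O)*(O + ⅐)/9 = -2*O*(⅐ + O)/9)
H(3)*F(12) = (-2/63*3*(1 + 7*3))*(3/2 + (3/2)*12) = (-2/63*3*(1 + 21))*(3/2 + 18) = -2/63*3*22*(39/2) = -44/21*39/2 = -286/7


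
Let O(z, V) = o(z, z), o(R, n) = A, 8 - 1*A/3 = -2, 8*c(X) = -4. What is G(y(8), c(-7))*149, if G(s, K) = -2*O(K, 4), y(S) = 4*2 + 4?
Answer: -8940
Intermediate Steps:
c(X) = -½ (c(X) = (⅛)*(-4) = -½)
y(S) = 12 (y(S) = 8 + 4 = 12)
A = 30 (A = 24 - 3*(-2) = 24 + 6 = 30)
o(R, n) = 30
O(z, V) = 30
G(s, K) = -60 (G(s, K) = -2*30 = -60)
G(y(8), c(-7))*149 = -60*149 = -8940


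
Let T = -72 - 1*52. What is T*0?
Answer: 0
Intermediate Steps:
T = -124 (T = -72 - 52 = -124)
T*0 = -124*0 = 0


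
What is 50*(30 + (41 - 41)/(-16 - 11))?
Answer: 1500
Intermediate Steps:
50*(30 + (41 - 41)/(-16 - 11)) = 50*(30 + 0/(-27)) = 50*(30 + 0*(-1/27)) = 50*(30 + 0) = 50*30 = 1500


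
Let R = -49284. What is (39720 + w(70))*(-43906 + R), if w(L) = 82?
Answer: -3709148380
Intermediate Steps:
(39720 + w(70))*(-43906 + R) = (39720 + 82)*(-43906 - 49284) = 39802*(-93190) = -3709148380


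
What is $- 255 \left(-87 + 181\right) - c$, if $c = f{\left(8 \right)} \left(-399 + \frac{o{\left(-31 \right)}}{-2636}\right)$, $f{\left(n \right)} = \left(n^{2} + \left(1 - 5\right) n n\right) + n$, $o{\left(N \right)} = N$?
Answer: $- \frac{64175948}{659} \approx -97384.0$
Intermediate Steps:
$f{\left(n \right)} = n - 3 n^{2}$ ($f{\left(n \right)} = \left(n^{2} + - 4 n n\right) + n = \left(n^{2} - 4 n^{2}\right) + n = - 3 n^{2} + n = n - 3 n^{2}$)
$c = \frac{48379718}{659}$ ($c = 8 \left(1 - 24\right) \left(-399 - \frac{31}{-2636}\right) = 8 \left(1 - 24\right) \left(-399 - - \frac{31}{2636}\right) = 8 \left(-23\right) \left(-399 + \frac{31}{2636}\right) = \left(-184\right) \left(- \frac{1051733}{2636}\right) = \frac{48379718}{659} \approx 73414.0$)
$- 255 \left(-87 + 181\right) - c = - 255 \left(-87 + 181\right) - \frac{48379718}{659} = \left(-255\right) 94 - \frac{48379718}{659} = -23970 - \frac{48379718}{659} = - \frac{64175948}{659}$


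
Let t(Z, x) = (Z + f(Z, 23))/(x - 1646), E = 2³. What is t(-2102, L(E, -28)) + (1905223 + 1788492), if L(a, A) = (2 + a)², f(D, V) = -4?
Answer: 2855242748/773 ≈ 3.6937e+6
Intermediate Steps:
E = 8
t(Z, x) = (-4 + Z)/(-1646 + x) (t(Z, x) = (Z - 4)/(x - 1646) = (-4 + Z)/(-1646 + x))
t(-2102, L(E, -28)) + (1905223 + 1788492) = (-4 - 2102)/(-1646 + (2 + 8)²) + (1905223 + 1788492) = -2106/(-1646 + 10²) + 3693715 = -2106/(-1646 + 100) + 3693715 = -2106/(-1546) + 3693715 = -1/1546*(-2106) + 3693715 = 1053/773 + 3693715 = 2855242748/773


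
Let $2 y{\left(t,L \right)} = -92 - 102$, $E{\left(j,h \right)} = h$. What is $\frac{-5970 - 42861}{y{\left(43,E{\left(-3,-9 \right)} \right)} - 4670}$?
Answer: $\frac{16277}{1589} \approx 10.244$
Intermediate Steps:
$y{\left(t,L \right)} = -97$ ($y{\left(t,L \right)} = \frac{-92 - 102}{2} = \frac{1}{2} \left(-194\right) = -97$)
$\frac{-5970 - 42861}{y{\left(43,E{\left(-3,-9 \right)} \right)} - 4670} = \frac{-5970 - 42861}{-97 - 4670} = - \frac{48831}{-4767} = \left(-48831\right) \left(- \frac{1}{4767}\right) = \frac{16277}{1589}$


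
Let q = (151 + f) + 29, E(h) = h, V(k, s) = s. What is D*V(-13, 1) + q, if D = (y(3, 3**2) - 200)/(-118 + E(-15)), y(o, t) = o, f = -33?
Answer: 19748/133 ≈ 148.48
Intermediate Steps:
q = 147 (q = (151 - 33) + 29 = 118 + 29 = 147)
D = 197/133 (D = (3 - 200)/(-118 - 15) = -197/(-133) = -197*(-1/133) = 197/133 ≈ 1.4812)
D*V(-13, 1) + q = (197/133)*1 + 147 = 197/133 + 147 = 19748/133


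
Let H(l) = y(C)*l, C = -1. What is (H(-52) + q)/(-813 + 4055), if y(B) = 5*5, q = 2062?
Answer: 381/1621 ≈ 0.23504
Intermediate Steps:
y(B) = 25
H(l) = 25*l
(H(-52) + q)/(-813 + 4055) = (25*(-52) + 2062)/(-813 + 4055) = (-1300 + 2062)/3242 = 762*(1/3242) = 381/1621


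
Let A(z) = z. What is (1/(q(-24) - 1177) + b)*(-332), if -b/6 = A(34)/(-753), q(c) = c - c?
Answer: -26488620/295427 ≈ -89.662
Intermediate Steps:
q(c) = 0
b = 68/251 (b = -204/(-753) = -204*(-1)/753 = -6*(-34/753) = 68/251 ≈ 0.27092)
(1/(q(-24) - 1177) + b)*(-332) = (1/(0 - 1177) + 68/251)*(-332) = (1/(-1177) + 68/251)*(-332) = (-1/1177 + 68/251)*(-332) = (79785/295427)*(-332) = -26488620/295427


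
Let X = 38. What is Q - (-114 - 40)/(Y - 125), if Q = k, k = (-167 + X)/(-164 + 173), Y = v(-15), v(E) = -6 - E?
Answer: -2725/174 ≈ -15.661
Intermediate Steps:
Y = 9 (Y = -6 - 1*(-15) = -6 + 15 = 9)
k = -43/3 (k = (-167 + 38)/(-164 + 173) = -129/9 = -129*⅑ = -43/3 ≈ -14.333)
Q = -43/3 ≈ -14.333
Q - (-114 - 40)/(Y - 125) = -43/3 - (-114 - 40)/(9 - 125) = -43/3 - (-154)/(-116) = -43/3 - (-154)*(-1)/116 = -43/3 - 1*77/58 = -43/3 - 77/58 = -2725/174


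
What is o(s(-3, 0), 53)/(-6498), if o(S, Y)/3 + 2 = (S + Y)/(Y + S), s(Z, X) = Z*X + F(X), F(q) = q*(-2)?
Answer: 1/2166 ≈ 0.00046168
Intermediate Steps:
F(q) = -2*q
s(Z, X) = -2*X + X*Z (s(Z, X) = Z*X - 2*X = X*Z - 2*X = -2*X + X*Z)
o(S, Y) = -3 (o(S, Y) = -6 + 3*((S + Y)/(Y + S)) = -6 + 3*((S + Y)/(S + Y)) = -6 + 3*1 = -6 + 3 = -3)
o(s(-3, 0), 53)/(-6498) = -3/(-6498) = -3*(-1/6498) = 1/2166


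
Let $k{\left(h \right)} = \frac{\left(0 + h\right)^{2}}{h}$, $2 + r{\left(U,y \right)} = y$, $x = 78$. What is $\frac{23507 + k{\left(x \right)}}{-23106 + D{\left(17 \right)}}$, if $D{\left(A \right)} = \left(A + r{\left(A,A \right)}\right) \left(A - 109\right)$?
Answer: $- \frac{4717}{5210} \approx -0.90537$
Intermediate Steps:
$r{\left(U,y \right)} = -2 + y$
$k{\left(h \right)} = h$ ($k{\left(h \right)} = \frac{h^{2}}{h} = h$)
$D{\left(A \right)} = \left(-109 + A\right) \left(-2 + 2 A\right)$ ($D{\left(A \right)} = \left(A + \left(-2 + A\right)\right) \left(A - 109\right) = \left(-2 + 2 A\right) \left(-109 + A\right) = \left(-109 + A\right) \left(-2 + 2 A\right)$)
$\frac{23507 + k{\left(x \right)}}{-23106 + D{\left(17 \right)}} = \frac{23507 + 78}{-23106 + \left(218 - 3740 + 2 \cdot 17^{2}\right)} = \frac{23585}{-23106 + \left(218 - 3740 + 2 \cdot 289\right)} = \frac{23585}{-23106 + \left(218 - 3740 + 578\right)} = \frac{23585}{-23106 - 2944} = \frac{23585}{-26050} = 23585 \left(- \frac{1}{26050}\right) = - \frac{4717}{5210}$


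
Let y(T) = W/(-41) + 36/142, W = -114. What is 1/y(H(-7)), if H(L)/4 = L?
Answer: 2911/8832 ≈ 0.32960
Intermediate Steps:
H(L) = 4*L
y(T) = 8832/2911 (y(T) = -114/(-41) + 36/142 = -114*(-1/41) + 36*(1/142) = 114/41 + 18/71 = 8832/2911)
1/y(H(-7)) = 1/(8832/2911) = 2911/8832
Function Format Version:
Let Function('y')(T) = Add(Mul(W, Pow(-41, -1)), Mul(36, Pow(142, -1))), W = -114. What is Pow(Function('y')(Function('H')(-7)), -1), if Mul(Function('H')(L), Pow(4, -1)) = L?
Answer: Rational(2911, 8832) ≈ 0.32960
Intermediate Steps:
Function('H')(L) = Mul(4, L)
Function('y')(T) = Rational(8832, 2911) (Function('y')(T) = Add(Mul(-114, Pow(-41, -1)), Mul(36, Pow(142, -1))) = Add(Mul(-114, Rational(-1, 41)), Mul(36, Rational(1, 142))) = Add(Rational(114, 41), Rational(18, 71)) = Rational(8832, 2911))
Pow(Function('y')(Function('H')(-7)), -1) = Pow(Rational(8832, 2911), -1) = Rational(2911, 8832)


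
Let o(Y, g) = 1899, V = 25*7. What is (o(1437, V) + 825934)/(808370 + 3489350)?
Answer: 827833/4297720 ≈ 0.19262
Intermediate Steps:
V = 175
(o(1437, V) + 825934)/(808370 + 3489350) = (1899 + 825934)/(808370 + 3489350) = 827833/4297720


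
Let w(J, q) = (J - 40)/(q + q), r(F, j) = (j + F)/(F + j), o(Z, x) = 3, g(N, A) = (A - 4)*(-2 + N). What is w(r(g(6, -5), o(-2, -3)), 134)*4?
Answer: -39/67 ≈ -0.58209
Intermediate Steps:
g(N, A) = (-4 + A)*(-2 + N)
r(F, j) = 1 (r(F, j) = (F + j)/(F + j) = 1)
w(J, q) = (-40 + J)/(2*q) (w(J, q) = (-40 + J)/((2*q)) = (-40 + J)*(1/(2*q)) = (-40 + J)/(2*q))
w(r(g(6, -5), o(-2, -3)), 134)*4 = ((½)*(-40 + 1)/134)*4 = ((½)*(1/134)*(-39))*4 = -39/268*4 = -39/67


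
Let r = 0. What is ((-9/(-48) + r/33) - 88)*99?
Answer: -139095/16 ≈ -8693.4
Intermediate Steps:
((-9/(-48) + r/33) - 88)*99 = ((-9/(-48) + 0/33) - 88)*99 = ((-9*(-1/48) + 0*(1/33)) - 88)*99 = ((3/16 + 0) - 88)*99 = (3/16 - 88)*99 = -1405/16*99 = -139095/16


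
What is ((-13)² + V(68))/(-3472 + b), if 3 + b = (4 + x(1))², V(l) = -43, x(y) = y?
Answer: -21/575 ≈ -0.036522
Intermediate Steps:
b = 22 (b = -3 + (4 + 1)² = -3 + 5² = -3 + 25 = 22)
((-13)² + V(68))/(-3472 + b) = ((-13)² - 43)/(-3472 + 22) = (169 - 43)/(-3450) = 126*(-1/3450) = -21/575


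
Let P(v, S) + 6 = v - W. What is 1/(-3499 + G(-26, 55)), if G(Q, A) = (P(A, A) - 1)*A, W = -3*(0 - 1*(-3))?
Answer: -1/364 ≈ -0.0027473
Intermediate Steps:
W = -9 (W = -3*(0 + 3) = -3*3 = -9)
P(v, S) = 3 + v (P(v, S) = -6 + (v - 1*(-9)) = -6 + (v + 9) = -6 + (9 + v) = 3 + v)
G(Q, A) = A*(2 + A) (G(Q, A) = ((3 + A) - 1)*A = (2 + A)*A = A*(2 + A))
1/(-3499 + G(-26, 55)) = 1/(-3499 + 55*(2 + 55)) = 1/(-3499 + 55*57) = 1/(-3499 + 3135) = 1/(-364) = -1/364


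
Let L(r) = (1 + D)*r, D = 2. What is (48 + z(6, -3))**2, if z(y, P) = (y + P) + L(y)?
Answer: 4761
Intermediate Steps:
L(r) = 3*r (L(r) = (1 + 2)*r = 3*r)
z(y, P) = P + 4*y (z(y, P) = (y + P) + 3*y = (P + y) + 3*y = P + 4*y)
(48 + z(6, -3))**2 = (48 + (-3 + 4*6))**2 = (48 + (-3 + 24))**2 = (48 + 21)**2 = 69**2 = 4761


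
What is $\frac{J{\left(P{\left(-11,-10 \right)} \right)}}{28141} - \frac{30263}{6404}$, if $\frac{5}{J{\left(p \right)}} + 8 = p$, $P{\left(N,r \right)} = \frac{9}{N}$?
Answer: $- \frac{82608567271}{17480851508} \approx -4.7257$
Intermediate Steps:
$J{\left(p \right)} = \frac{5}{-8 + p}$
$\frac{J{\left(P{\left(-11,-10 \right)} \right)}}{28141} - \frac{30263}{6404} = \frac{5 \frac{1}{-8 + \frac{9}{-11}}}{28141} - \frac{30263}{6404} = \frac{5}{-8 + 9 \left(- \frac{1}{11}\right)} \frac{1}{28141} - \frac{30263}{6404} = \frac{5}{-8 - \frac{9}{11}} \cdot \frac{1}{28141} - \frac{30263}{6404} = \frac{5}{- \frac{97}{11}} \cdot \frac{1}{28141} - \frac{30263}{6404} = 5 \left(- \frac{11}{97}\right) \frac{1}{28141} - \frac{30263}{6404} = \left(- \frac{55}{97}\right) \frac{1}{28141} - \frac{30263}{6404} = - \frac{55}{2729677} - \frac{30263}{6404} = - \frac{82608567271}{17480851508}$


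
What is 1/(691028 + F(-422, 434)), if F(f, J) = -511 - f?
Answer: 1/690939 ≈ 1.4473e-6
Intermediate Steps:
1/(691028 + F(-422, 434)) = 1/(691028 + (-511 - 1*(-422))) = 1/(691028 + (-511 + 422)) = 1/(691028 - 89) = 1/690939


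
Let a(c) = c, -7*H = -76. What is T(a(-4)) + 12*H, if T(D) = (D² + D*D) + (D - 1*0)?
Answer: 1108/7 ≈ 158.29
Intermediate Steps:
H = 76/7 (H = -⅐*(-76) = 76/7 ≈ 10.857)
T(D) = D + 2*D² (T(D) = (D² + D²) + (D + 0) = 2*D² + D = D + 2*D²)
T(a(-4)) + 12*H = -4*(1 + 2*(-4)) + 12*(76/7) = -4*(1 - 8) + 912/7 = -4*(-7) + 912/7 = 28 + 912/7 = 1108/7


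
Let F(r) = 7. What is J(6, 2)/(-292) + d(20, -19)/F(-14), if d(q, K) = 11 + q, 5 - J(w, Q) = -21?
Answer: 4435/1022 ≈ 4.3395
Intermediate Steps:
J(w, Q) = 26 (J(w, Q) = 5 - 1*(-21) = 5 + 21 = 26)
J(6, 2)/(-292) + d(20, -19)/F(-14) = 26/(-292) + (11 + 20)/7 = 26*(-1/292) + 31*(1/7) = -13/146 + 31/7 = 4435/1022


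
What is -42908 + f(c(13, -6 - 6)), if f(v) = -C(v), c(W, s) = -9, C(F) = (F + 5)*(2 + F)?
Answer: -42936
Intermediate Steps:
C(F) = (2 + F)*(5 + F) (C(F) = (5 + F)*(2 + F) = (2 + F)*(5 + F))
f(v) = -10 - v² - 7*v (f(v) = -(10 + v² + 7*v) = -10 - v² - 7*v)
-42908 + f(c(13, -6 - 6)) = -42908 + (-10 - 1*(-9)² - 7*(-9)) = -42908 + (-10 - 1*81 + 63) = -42908 + (-10 - 81 + 63) = -42908 - 28 = -42936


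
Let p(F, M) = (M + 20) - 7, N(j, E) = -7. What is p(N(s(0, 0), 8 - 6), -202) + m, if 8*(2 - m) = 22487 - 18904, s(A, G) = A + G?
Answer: -5079/8 ≈ -634.88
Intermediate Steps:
m = -3567/8 (m = 2 - (22487 - 18904)/8 = 2 - ⅛*3583 = 2 - 3583/8 = -3567/8 ≈ -445.88)
p(F, M) = 13 + M (p(F, M) = (20 + M) - 7 = 13 + M)
p(N(s(0, 0), 8 - 6), -202) + m = (13 - 202) - 3567/8 = -189 - 3567/8 = -5079/8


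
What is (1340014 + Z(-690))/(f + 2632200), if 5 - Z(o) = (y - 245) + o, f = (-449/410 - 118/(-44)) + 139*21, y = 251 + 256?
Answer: 3022707985/5942196923 ≈ 0.50869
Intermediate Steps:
y = 507
f = 6585923/2255 (f = (-449*1/410 - 118*(-1/44)) + 2919 = (-449/410 + 59/22) + 2919 = 3578/2255 + 2919 = 6585923/2255 ≈ 2920.6)
Z(o) = -257 - o (Z(o) = 5 - ((507 - 245) + o) = 5 - (262 + o) = 5 + (-262 - o) = -257 - o)
(1340014 + Z(-690))/(f + 2632200) = (1340014 + (-257 - 1*(-690)))/(6585923/2255 + 2632200) = (1340014 + (-257 + 690))/(5942196923/2255) = (1340014 + 433)*(2255/5942196923) = 1340447*(2255/5942196923) = 3022707985/5942196923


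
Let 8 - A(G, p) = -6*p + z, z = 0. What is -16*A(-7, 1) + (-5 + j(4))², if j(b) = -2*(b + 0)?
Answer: -55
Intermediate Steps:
A(G, p) = 8 + 6*p (A(G, p) = 8 - (-6*p + 0) = 8 - (-6)*p = 8 + 6*p)
j(b) = -2*b
-16*A(-7, 1) + (-5 + j(4))² = -16*(8 + 6*1) + (-5 - 2*4)² = -16*(8 + 6) + (-5 - 8)² = -16*14 + (-13)² = -224 + 169 = -55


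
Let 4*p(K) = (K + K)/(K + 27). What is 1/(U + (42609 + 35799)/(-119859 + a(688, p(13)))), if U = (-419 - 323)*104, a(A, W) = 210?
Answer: -39883/3077717480 ≈ -1.2959e-5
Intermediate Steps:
p(K) = K/(2*(27 + K)) (p(K) = ((K + K)/(K + 27))/4 = ((2*K)/(27 + K))/4 = (2*K/(27 + K))/4 = K/(2*(27 + K)))
U = -77168 (U = -742*104 = -77168)
1/(U + (42609 + 35799)/(-119859 + a(688, p(13)))) = 1/(-77168 + (42609 + 35799)/(-119859 + 210)) = 1/(-77168 + 78408/(-119649)) = 1/(-77168 + 78408*(-1/119649)) = 1/(-77168 - 26136/39883) = 1/(-3077717480/39883) = -39883/3077717480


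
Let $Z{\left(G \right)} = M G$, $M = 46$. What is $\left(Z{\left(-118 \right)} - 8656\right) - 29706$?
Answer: $-43790$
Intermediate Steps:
$Z{\left(G \right)} = 46 G$
$\left(Z{\left(-118 \right)} - 8656\right) - 29706 = \left(46 \left(-118\right) - 8656\right) - 29706 = \left(-5428 - 8656\right) - 29706 = -14084 - 29706 = -43790$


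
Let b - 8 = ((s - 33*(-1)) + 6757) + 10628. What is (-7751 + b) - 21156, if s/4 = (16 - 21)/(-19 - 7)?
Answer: -149243/13 ≈ -11480.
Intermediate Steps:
s = 10/13 (s = 4*((16 - 21)/(-19 - 7)) = 4*(-5/(-26)) = 4*(-5*(-1/26)) = 4*(5/26) = 10/13 ≈ 0.76923)
b = 226548/13 (b = 8 + (((10/13 - 33*(-1)) + 6757) + 10628) = 8 + (((10/13 + 33) + 6757) + 10628) = 8 + ((439/13 + 6757) + 10628) = 8 + (88280/13 + 10628) = 8 + 226444/13 = 226548/13 ≈ 17427.)
(-7751 + b) - 21156 = (-7751 + 226548/13) - 21156 = 125785/13 - 21156 = -149243/13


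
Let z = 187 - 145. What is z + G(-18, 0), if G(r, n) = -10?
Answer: 32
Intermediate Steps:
z = 42
z + G(-18, 0) = 42 - 10 = 32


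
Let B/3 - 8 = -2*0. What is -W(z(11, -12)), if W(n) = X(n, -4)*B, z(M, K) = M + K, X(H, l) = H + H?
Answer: 48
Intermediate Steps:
X(H, l) = 2*H
z(M, K) = K + M
B = 24 (B = 24 + 3*(-2*0) = 24 + 3*0 = 24 + 0 = 24)
W(n) = 48*n (W(n) = (2*n)*24 = 48*n)
-W(z(11, -12)) = -48*(-12 + 11) = -48*(-1) = -1*(-48) = 48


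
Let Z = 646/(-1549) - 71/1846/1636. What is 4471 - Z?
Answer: 294613908149/65888264 ≈ 4471.4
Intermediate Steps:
Z = -27479805/65888264 (Z = 646*(-1/1549) - 71*1/1846*(1/1636) = -646/1549 - 1/26*1/1636 = -646/1549 - 1/42536 = -27479805/65888264 ≈ -0.41707)
4471 - Z = 4471 - 1*(-27479805/65888264) = 4471 + 27479805/65888264 = 294613908149/65888264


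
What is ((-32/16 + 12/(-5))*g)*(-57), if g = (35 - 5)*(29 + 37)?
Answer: 496584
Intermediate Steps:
g = 1980 (g = 30*66 = 1980)
((-32/16 + 12/(-5))*g)*(-57) = ((-32/16 + 12/(-5))*1980)*(-57) = ((-32*1/16 + 12*(-⅕))*1980)*(-57) = ((-2 - 12/5)*1980)*(-57) = -22/5*1980*(-57) = -8712*(-57) = 496584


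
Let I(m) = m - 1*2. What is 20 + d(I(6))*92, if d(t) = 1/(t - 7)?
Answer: -32/3 ≈ -10.667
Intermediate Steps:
I(m) = -2 + m (I(m) = m - 2 = -2 + m)
d(t) = 1/(-7 + t)
20 + d(I(6))*92 = 20 + 92/(-7 + (-2 + 6)) = 20 + 92/(-7 + 4) = 20 + 92/(-3) = 20 - ⅓*92 = 20 - 92/3 = -32/3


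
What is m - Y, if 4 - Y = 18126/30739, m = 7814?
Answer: 240089716/30739 ≈ 7810.6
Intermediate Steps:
Y = 104830/30739 (Y = 4 - 18126/30739 = 104830/30739 ≈ 3.4103)
m - Y = 7814 - 1*104830/30739 = 7814 - 104830/30739 = 240089716/30739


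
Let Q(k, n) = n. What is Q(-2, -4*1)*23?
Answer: -92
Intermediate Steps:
Q(-2, -4*1)*23 = -4*1*23 = -4*23 = -92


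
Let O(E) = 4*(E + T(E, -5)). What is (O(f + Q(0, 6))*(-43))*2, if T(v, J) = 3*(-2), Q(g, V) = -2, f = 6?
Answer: 688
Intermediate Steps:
T(v, J) = -6
O(E) = -24 + 4*E (O(E) = 4*(E - 6) = 4*(-6 + E) = -24 + 4*E)
(O(f + Q(0, 6))*(-43))*2 = ((-24 + 4*(6 - 2))*(-43))*2 = ((-24 + 4*4)*(-43))*2 = ((-24 + 16)*(-43))*2 = -8*(-43)*2 = 344*2 = 688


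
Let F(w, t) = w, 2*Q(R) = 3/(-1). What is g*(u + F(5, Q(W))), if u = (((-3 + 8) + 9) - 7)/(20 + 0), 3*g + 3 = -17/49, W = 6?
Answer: -4387/735 ≈ -5.9687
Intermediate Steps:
Q(R) = -3/2 (Q(R) = (3/(-1))/2 = (3*(-1))/2 = (½)*(-3) = -3/2)
g = -164/147 (g = -1 + (-17/49)/3 = -1 + (-17*1/49)/3 = -1 + (⅓)*(-17/49) = -1 - 17/147 = -164/147 ≈ -1.1156)
u = 7/20 (u = ((5 + 9) - 7)/20 = (14 - 7)*(1/20) = 7*(1/20) = 7/20 ≈ 0.35000)
g*(u + F(5, Q(W))) = -164*(7/20 + 5)/147 = -164/147*107/20 = -4387/735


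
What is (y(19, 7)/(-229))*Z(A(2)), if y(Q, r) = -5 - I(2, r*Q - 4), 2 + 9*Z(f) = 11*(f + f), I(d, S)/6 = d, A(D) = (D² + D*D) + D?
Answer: 3706/2061 ≈ 1.7982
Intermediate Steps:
A(D) = D + 2*D² (A(D) = (D² + D²) + D = 2*D² + D = D + 2*D²)
I(d, S) = 6*d
Z(f) = -2/9 + 22*f/9 (Z(f) = -2/9 + (11*(f + f))/9 = -2/9 + (11*(2*f))/9 = -2/9 + (22*f)/9 = -2/9 + 22*f/9)
y(Q, r) = -17 (y(Q, r) = -5 - 6*2 = -5 - 1*12 = -5 - 12 = -17)
(y(19, 7)/(-229))*Z(A(2)) = (-17/(-229))*(-2/9 + 22*(2*(1 + 2*2))/9) = (-17*(-1/229))*(-2/9 + 22*(2*(1 + 4))/9) = 17*(-2/9 + 22*(2*5)/9)/229 = 17*(-2/9 + (22/9)*10)/229 = 17*(-2/9 + 220/9)/229 = (17/229)*(218/9) = 3706/2061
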